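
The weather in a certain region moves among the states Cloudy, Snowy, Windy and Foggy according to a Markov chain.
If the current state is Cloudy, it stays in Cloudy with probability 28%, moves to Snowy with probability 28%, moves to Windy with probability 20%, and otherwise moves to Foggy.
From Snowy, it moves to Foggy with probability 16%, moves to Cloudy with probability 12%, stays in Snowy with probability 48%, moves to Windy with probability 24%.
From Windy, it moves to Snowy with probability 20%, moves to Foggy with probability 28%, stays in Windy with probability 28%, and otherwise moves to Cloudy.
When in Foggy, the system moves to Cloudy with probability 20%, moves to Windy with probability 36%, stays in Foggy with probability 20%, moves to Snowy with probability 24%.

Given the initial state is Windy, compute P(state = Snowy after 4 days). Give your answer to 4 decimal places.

Propagate the distribution vector 4 days from Windy.
After 0 days: (0.0000, 0.0000, 1.0000, 0.0000)
After 1 day: (0.2400, 0.2000, 0.2800, 0.2800)
After 2 days: (0.2144, 0.2864, 0.2752, 0.2240)
After 3 days: (0.2052, 0.3063, 0.2693, 0.2191)
After 4 days: (0.2027, 0.3110, 0.2689, 0.2175)
P(in Snowy after 4 days) = 0.3110

0.3110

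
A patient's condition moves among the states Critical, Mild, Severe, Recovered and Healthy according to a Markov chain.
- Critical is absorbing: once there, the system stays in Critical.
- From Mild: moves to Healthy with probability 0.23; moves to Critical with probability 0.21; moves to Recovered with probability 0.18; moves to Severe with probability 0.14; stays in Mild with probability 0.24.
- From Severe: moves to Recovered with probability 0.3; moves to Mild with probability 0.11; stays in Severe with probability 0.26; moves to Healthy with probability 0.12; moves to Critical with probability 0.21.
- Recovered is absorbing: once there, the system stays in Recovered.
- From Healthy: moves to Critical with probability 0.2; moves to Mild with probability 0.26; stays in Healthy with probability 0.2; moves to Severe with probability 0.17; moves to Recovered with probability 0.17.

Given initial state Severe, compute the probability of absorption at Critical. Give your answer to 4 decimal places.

0.4428

Let h(s) be the probability of absorption at Critical starting from transient state s. Then h(Critical) = 1 and h(Recovered) = 0. By first-step analysis:
h(Mild) = 0.21·1 + 0.24·h(Mild) + 0.14·h(Severe) + 0.18·0 + 0.23·h(Healthy)
h(Severe) = 0.21·1 + 0.11·h(Mild) + 0.26·h(Severe) + 0.3·0 + 0.12·h(Healthy)
h(Healthy) = 0.2·1 + 0.26·h(Mild) + 0.17·h(Severe) + 0.17·0 + 0.2·h(Healthy)
Solving: h(Mild) = 0.5124, h(Severe) = 0.4428, h(Healthy) = 0.5106.
Starting from Severe, the probability is 0.4428.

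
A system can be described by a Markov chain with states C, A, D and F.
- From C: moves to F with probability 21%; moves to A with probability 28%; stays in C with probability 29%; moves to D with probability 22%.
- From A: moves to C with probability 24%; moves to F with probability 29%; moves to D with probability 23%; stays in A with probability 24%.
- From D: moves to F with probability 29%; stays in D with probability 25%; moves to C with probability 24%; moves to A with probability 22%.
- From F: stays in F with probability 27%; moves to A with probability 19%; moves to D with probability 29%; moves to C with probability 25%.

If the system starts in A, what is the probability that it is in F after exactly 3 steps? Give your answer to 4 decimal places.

0.2643

Propagate the distribution vector 3 steps from A.
After 0 steps: (0.0000, 1.0000, 0.0000, 0.0000)
After 1 step: (0.2400, 0.2400, 0.2300, 0.2900)
After 2 steps: (0.2549, 0.2305, 0.2496, 0.2650)
After 3 steps: (0.2554, 0.2320, 0.2483, 0.2643)
P(in F after 3 steps) = 0.2643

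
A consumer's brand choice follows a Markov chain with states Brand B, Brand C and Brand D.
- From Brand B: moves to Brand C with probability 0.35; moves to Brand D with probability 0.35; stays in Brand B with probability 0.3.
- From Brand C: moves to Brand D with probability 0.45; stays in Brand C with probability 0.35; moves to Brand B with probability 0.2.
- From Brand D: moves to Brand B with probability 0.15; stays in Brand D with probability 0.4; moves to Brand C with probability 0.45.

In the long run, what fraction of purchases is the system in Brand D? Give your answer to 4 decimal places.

Let the stationary distribution be π with π = πP and π_1 + π_2 + π_3 = 1.
π_1 = 0.3·π_1 + 0.2·π_2 + 0.15·π_3
π_2 = 0.35·π_1 + 0.35·π_2 + 0.45·π_3
Solving with the normalization constraint gives π = (0.1995, 0.3910, 0.4096).
So the stationary probability of Brand D is 0.4096.

0.4096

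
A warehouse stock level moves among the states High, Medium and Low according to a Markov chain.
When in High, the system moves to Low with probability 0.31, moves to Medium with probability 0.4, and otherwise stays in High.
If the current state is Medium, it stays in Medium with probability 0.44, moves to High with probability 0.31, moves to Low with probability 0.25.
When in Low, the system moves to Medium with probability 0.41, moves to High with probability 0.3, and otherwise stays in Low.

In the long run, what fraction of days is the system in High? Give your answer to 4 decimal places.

Let the stationary distribution be π with π = πP and π_1 + π_2 + π_3 = 1.
π_1 = 0.29·π_1 + 0.31·π_2 + 0.3·π_3
π_2 = 0.4·π_1 + 0.44·π_2 + 0.41·π_3
Solving with the normalization constraint gives π = (0.3012, 0.4196, 0.2792).
So the stationary probability of High is 0.3012.

0.3012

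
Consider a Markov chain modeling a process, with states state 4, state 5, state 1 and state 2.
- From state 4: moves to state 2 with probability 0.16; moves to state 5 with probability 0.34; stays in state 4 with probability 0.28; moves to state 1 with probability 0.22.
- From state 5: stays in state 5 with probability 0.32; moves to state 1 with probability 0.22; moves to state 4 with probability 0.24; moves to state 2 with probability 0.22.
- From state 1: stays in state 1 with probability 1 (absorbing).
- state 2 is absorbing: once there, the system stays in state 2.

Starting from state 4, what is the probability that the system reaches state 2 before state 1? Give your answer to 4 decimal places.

0.4500

Let h(s) be the probability of absorption at state 2 starting from transient state s. Then h(state 2) = 1 and h(state 1) = 0. By first-step analysis:
h(state 4) = 0.28·h(state 4) + 0.34·h(state 5) + 0.22·0 + 0.16·1
h(state 5) = 0.24·h(state 4) + 0.32·h(state 5) + 0.22·0 + 0.22·1
Solving: h(state 4) = 0.4500, h(state 5) = 0.4824.
Starting from state 4, the probability is 0.4500.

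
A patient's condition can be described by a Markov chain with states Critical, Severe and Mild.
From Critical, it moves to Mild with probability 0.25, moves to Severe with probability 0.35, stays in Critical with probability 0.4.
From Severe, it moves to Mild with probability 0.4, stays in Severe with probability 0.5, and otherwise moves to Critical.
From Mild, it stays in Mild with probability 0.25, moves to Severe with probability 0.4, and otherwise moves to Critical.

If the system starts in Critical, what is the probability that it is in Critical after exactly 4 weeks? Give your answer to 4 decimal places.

0.2562

Propagate the distribution vector 4 weeks from Critical.
After 0 weeks: (1.0000, 0.0000, 0.0000)
After 1 week: (0.4000, 0.3500, 0.2500)
After 2 weeks: (0.2825, 0.4150, 0.3025)
After 3 weeks: (0.2604, 0.4274, 0.3123)
After 4 weeks: (0.2562, 0.4297, 0.3141)
P(in Critical after 4 weeks) = 0.2562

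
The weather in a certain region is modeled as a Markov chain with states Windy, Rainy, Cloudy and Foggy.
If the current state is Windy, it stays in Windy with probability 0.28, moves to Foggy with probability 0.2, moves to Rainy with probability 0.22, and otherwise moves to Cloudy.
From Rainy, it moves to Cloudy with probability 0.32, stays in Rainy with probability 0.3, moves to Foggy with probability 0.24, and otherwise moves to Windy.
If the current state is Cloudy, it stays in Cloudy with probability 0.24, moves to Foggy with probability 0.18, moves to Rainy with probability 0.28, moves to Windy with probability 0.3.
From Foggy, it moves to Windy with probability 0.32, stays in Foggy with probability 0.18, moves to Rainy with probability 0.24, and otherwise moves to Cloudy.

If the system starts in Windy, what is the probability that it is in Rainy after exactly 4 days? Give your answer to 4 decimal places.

Propagate the distribution vector 4 days from Windy.
After 0 days: (1.0000, 0.0000, 0.0000, 0.0000)
After 1 day: (0.2800, 0.2200, 0.3000, 0.2000)
After 2 days: (0.2632, 0.2596, 0.2784, 0.1988)
After 3 days: (0.2572, 0.2614, 0.2805, 0.2008)
After 4 days: (0.2570, 0.2618, 0.2804, 0.2008)
P(in Rainy after 4 days) = 0.2618

0.2618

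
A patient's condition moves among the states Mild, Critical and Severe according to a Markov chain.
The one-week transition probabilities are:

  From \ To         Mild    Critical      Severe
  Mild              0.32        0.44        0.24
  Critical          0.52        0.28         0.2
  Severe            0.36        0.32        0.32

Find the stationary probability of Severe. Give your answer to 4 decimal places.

Let the stationary distribution be π with π = πP and π_1 + π_2 + π_3 = 1.
π_1 = 0.32·π_1 + 0.52·π_2 + 0.36·π_3
π_2 = 0.44·π_1 + 0.28·π_2 + 0.32·π_3
Solving with the normalization constraint gives π = (0.4006, 0.3539, 0.2455).
So the stationary probability of Severe is 0.2455.

0.2455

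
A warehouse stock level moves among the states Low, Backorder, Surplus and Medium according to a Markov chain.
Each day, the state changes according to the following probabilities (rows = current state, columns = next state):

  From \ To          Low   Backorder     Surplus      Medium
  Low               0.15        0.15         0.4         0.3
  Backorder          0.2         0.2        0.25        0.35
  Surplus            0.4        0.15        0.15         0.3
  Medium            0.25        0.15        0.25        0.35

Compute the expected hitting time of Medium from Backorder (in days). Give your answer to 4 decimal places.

3.0769

Let t(s) be the expected number of days to first reach Medium from state s, with t(Medium) = 0. Conditioning on the first day:
t(Low) = 1 + 0.15·t(Low) + 0.15·t(Backorder) + 0.4·t(Surplus)
t(Backorder) = 1 + 0.2·t(Low) + 0.2·t(Backorder) + 0.25·t(Surplus)
t(Surplus) = 1 + 0.4·t(Low) + 0.15·t(Backorder) + 0.15·t(Surplus)
Solving: t(Low) = 3.2479, t(Backorder) = 3.0769, t(Surplus) = 3.2479.
Expected days from Backorder to Medium: 3.0769.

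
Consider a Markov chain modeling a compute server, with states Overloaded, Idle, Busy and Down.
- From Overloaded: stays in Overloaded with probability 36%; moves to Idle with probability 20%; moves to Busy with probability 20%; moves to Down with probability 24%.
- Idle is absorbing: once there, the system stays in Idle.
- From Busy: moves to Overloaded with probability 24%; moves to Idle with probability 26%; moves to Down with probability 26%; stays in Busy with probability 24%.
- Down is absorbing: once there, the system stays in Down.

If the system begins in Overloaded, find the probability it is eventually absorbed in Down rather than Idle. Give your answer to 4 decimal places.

0.5347

Let h(s) be the probability of absorption at Down starting from transient state s. Then h(Down) = 1 and h(Idle) = 0. By first-step analysis:
h(Overloaded) = 0.36·h(Overloaded) + 0.2·0 + 0.2·h(Busy) + 0.24·1
h(Busy) = 0.24·h(Overloaded) + 0.26·0 + 0.24·h(Busy) + 0.26·1
Solving: h(Overloaded) = 0.5347, h(Busy) = 0.5109.
Starting from Overloaded, the probability is 0.5347.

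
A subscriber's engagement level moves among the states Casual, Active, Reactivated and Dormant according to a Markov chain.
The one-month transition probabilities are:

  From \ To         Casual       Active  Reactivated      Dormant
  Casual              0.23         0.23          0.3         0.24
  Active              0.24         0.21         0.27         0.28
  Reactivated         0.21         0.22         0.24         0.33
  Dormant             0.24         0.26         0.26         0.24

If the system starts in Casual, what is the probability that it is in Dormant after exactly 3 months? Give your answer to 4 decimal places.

Propagate the distribution vector 3 months from Casual.
After 0 months: (1.0000, 0.0000, 0.0000, 0.0000)
After 1 month: (0.2300, 0.2300, 0.3000, 0.2400)
After 2 months: (0.2287, 0.2296, 0.2655, 0.2762)
After 3 months: (0.2297, 0.2310, 0.2661, 0.2731)
P(in Dormant after 3 months) = 0.2731

0.2731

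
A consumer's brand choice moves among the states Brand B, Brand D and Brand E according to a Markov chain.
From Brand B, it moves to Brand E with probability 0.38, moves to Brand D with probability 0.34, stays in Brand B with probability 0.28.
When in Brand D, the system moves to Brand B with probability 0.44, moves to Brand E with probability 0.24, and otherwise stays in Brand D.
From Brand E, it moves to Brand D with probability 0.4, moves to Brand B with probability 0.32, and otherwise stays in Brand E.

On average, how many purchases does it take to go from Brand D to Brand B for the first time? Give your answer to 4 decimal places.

2.4390

Let t(s) be the expected number of purchases to first reach Brand B from state s, with t(Brand B) = 0. Conditioning on the first purchase:
t(Brand D) = 1 + 0.32·t(Brand D) + 0.24·t(Brand E)
t(Brand E) = 1 + 0.4·t(Brand D) + 0.28·t(Brand E)
Solving: t(Brand D) = 2.4390, t(Brand E) = 2.7439.
Expected purchases from Brand D to Brand B: 2.4390.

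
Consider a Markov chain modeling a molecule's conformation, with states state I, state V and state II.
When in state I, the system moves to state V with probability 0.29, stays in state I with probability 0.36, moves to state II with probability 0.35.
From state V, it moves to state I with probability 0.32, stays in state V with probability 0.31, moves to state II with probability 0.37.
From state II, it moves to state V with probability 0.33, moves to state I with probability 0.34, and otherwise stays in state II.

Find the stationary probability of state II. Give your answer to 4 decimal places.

Let the stationary distribution be π with π = πP and π_1 + π_2 + π_3 = 1.
π_1 = 0.36·π_1 + 0.32·π_2 + 0.34·π_3
π_2 = 0.29·π_1 + 0.31·π_2 + 0.33·π_3
Solving with the normalization constraint gives π = (0.3406, 0.3102, 0.3492).
So the stationary probability of state II is 0.3492.

0.3492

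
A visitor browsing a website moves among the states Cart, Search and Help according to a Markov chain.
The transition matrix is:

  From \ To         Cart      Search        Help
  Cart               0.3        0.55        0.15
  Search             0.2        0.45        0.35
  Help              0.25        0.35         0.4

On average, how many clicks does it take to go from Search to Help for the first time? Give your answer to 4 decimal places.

Let t(s) be the expected number of clicks to first reach Help from state s, with t(Help) = 0. Conditioning on the first click:
t(Cart) = 1 + 0.3·t(Cart) + 0.55·t(Search)
t(Search) = 1 + 0.2·t(Cart) + 0.45·t(Search)
Solving: t(Cart) = 4.0000, t(Search) = 3.2727.
Expected clicks from Search to Help: 3.2727.

3.2727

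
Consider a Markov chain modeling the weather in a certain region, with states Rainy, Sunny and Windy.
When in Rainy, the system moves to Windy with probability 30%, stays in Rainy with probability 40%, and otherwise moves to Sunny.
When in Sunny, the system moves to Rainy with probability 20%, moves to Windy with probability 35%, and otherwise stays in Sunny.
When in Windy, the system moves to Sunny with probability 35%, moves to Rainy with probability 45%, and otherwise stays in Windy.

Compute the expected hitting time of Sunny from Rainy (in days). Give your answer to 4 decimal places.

3.1884

Let t(s) be the expected number of days to first reach Sunny from state s, with t(Sunny) = 0. Conditioning on the first day:
t(Rainy) = 1 + 0.4·t(Rainy) + 0.3·t(Windy)
t(Windy) = 1 + 0.45·t(Rainy) + 0.2·t(Windy)
Solving: t(Rainy) = 3.1884, t(Windy) = 3.0435.
Expected days from Rainy to Sunny: 3.1884.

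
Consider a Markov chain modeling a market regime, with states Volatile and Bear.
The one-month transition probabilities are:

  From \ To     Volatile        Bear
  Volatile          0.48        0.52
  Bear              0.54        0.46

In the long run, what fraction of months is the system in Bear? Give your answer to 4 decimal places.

Let the stationary distribution be π with π = πP and π_1 + π_2 = 1.
π_1 = 0.48·π_1 + 0.54·π_2
Solving with the normalization constraint gives π = (0.5094, 0.4906).
So the stationary probability of Bear is 0.4906.

0.4906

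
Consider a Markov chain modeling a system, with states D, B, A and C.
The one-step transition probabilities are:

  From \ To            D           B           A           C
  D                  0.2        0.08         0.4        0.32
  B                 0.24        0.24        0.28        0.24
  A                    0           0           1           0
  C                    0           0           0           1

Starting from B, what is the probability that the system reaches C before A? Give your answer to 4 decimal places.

0.4565

Let h(s) be the probability of absorption at C starting from transient state s. Then h(C) = 1 and h(A) = 0. By first-step analysis:
h(D) = 0.2·h(D) + 0.08·h(B) + 0.4·0 + 0.32·1
h(B) = 0.24·h(D) + 0.24·h(B) + 0.28·0 + 0.24·1
Solving: h(D) = 0.4457, h(B) = 0.4565.
Starting from B, the probability is 0.4565.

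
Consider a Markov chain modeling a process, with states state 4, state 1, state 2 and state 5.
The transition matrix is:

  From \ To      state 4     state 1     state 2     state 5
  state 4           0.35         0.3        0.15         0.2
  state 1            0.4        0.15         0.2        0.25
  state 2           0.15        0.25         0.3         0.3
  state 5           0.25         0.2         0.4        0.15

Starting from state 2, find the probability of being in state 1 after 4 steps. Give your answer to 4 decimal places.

0.2296

Propagate the distribution vector 4 steps from state 2.
After 0 steps: (0.0000, 0.0000, 1.0000, 0.0000)
After 1 step: (0.1500, 0.2500, 0.3000, 0.3000)
After 2 steps: (0.2725, 0.2175, 0.2825, 0.2275)
After 3 steps: (0.2816, 0.2305, 0.2601, 0.2278)
After 4 steps: (0.2867, 0.2296, 0.2575, 0.2262)
P(in state 1 after 4 steps) = 0.2296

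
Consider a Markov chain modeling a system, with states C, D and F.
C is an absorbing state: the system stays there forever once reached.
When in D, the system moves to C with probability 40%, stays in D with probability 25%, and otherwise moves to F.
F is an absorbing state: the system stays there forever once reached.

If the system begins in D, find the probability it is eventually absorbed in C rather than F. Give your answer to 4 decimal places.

0.5333

Let h(s) be the probability of absorption at C starting from transient state s. Then h(C) = 1 and h(F) = 0. By first-step analysis:
h(D) = 0.4·1 + 0.25·h(D) + 0.35·0
Solving: h(D) = 0.5333.
Starting from D, the probability is 0.5333.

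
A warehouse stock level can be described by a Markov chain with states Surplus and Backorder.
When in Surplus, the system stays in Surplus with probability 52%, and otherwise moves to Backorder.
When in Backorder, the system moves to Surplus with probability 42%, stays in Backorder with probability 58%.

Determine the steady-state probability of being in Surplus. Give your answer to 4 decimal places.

Let the stationary distribution be π with π = πP and π_1 + π_2 = 1.
π_1 = 0.52·π_1 + 0.42·π_2
Solving with the normalization constraint gives π = (0.4667, 0.5333).
So the stationary probability of Surplus is 0.4667.

0.4667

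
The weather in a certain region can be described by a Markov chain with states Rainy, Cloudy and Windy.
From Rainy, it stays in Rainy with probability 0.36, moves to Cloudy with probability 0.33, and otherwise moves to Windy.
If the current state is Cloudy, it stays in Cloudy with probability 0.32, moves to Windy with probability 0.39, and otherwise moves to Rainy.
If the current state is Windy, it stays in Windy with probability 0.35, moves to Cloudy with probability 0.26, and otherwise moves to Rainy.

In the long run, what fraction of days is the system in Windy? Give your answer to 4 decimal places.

0.3481

Let the stationary distribution be π with π = πP and π_1 + π_2 + π_3 = 1.
π_1 = 0.36·π_1 + 0.29·π_2 + 0.39·π_3
π_2 = 0.33·π_1 + 0.32·π_2 + 0.26·π_3
Solving with the normalization constraint gives π = (0.3493, 0.3026, 0.3481).
So the stationary probability of Windy is 0.3481.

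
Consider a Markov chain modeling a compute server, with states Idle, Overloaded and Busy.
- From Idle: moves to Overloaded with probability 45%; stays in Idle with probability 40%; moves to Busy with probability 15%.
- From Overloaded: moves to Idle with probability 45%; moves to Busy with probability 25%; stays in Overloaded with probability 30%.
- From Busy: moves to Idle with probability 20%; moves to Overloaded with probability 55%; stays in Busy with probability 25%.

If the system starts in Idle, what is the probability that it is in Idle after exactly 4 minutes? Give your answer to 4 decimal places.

Propagate the distribution vector 4 minutes from Idle.
After 0 minutes: (1.0000, 0.0000, 0.0000)
After 1 minute: (0.4000, 0.4500, 0.1500)
After 2 minutes: (0.3925, 0.3975, 0.2100)
After 3 minutes: (0.3779, 0.4114, 0.2108)
After 4 minutes: (0.3784, 0.4094, 0.2122)
P(in Idle after 4 minutes) = 0.3784

0.3784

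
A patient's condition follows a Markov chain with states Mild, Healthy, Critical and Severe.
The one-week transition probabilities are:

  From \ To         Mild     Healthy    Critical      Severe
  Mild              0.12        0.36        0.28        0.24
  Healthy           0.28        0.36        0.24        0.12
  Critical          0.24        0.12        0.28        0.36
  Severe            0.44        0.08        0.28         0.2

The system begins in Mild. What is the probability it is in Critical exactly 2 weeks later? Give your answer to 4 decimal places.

Propagate the distribution vector 2 weeks from Mild.
After 0 weeks: (1.0000, 0.0000, 0.0000, 0.0000)
After 1 week: (0.1200, 0.3600, 0.2800, 0.2400)
After 2 weeks: (0.2880, 0.2256, 0.2656, 0.2208)
P(in Critical after 2 weeks) = 0.2656

0.2656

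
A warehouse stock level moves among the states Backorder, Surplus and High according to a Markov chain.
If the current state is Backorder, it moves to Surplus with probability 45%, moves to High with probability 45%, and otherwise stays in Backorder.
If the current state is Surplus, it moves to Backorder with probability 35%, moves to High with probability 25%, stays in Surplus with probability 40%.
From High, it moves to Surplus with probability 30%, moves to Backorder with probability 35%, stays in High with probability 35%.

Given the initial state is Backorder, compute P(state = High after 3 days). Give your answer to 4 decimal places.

Propagate the distribution vector 3 days from Backorder.
After 0 days: (1.0000, 0.0000, 0.0000)
After 1 day: (0.1000, 0.4500, 0.4500)
After 2 days: (0.3250, 0.3600, 0.3150)
After 3 days: (0.2688, 0.3848, 0.3465)
P(in High after 3 days) = 0.3465

0.3465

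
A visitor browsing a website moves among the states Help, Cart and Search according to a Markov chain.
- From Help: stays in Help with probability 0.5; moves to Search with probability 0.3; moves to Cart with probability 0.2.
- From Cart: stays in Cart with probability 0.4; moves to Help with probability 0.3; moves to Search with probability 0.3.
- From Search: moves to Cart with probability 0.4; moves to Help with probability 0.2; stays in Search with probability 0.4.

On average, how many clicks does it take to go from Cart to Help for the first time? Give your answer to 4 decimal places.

Let t(s) be the expected number of clicks to first reach Help from state s, with t(Help) = 0. Conditioning on the first click:
t(Cart) = 1 + 0.4·t(Cart) + 0.3·t(Search)
t(Search) = 1 + 0.4·t(Cart) + 0.4·t(Search)
Solving: t(Cart) = 3.7500, t(Search) = 4.1667.
Expected clicks from Cart to Help: 3.7500.

3.7500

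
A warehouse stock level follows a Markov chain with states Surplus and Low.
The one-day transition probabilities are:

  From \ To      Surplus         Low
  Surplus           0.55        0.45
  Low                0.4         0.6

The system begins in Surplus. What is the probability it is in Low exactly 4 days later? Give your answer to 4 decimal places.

0.5291

Propagate the distribution vector 4 days from Surplus.
After 0 days: (1.0000, 0.0000)
After 1 day: (0.5500, 0.4500)
After 2 days: (0.4825, 0.5175)
After 3 days: (0.4724, 0.5276)
After 4 days: (0.4709, 0.5291)
P(in Low after 4 days) = 0.5291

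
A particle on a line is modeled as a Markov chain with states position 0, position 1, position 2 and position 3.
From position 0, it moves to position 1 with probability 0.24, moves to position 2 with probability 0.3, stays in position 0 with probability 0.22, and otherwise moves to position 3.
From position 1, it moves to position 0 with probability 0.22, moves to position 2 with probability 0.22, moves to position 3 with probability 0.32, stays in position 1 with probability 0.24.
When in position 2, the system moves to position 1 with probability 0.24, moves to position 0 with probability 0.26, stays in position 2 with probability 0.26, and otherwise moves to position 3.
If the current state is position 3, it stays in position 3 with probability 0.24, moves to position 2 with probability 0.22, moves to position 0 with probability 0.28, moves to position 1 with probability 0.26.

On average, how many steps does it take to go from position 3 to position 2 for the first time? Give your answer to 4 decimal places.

Let t(s) be the expected number of steps to first reach position 2 from state s, with t(position 2) = 0. Conditioning on the first step:
t(position 0) = 1 + 0.22·t(position 0) + 0.24·t(position 1) + 0.24·t(position 3)
t(position 1) = 1 + 0.22·t(position 0) + 0.24·t(position 1) + 0.32·t(position 3)
t(position 3) = 1 + 0.28·t(position 0) + 0.26·t(position 1) + 0.24·t(position 3)
Solving: t(position 0) = 3.8519, t(position 1) = 4.1852, t(position 3) = 4.1667.
Expected steps from position 3 to position 2: 4.1667.

4.1667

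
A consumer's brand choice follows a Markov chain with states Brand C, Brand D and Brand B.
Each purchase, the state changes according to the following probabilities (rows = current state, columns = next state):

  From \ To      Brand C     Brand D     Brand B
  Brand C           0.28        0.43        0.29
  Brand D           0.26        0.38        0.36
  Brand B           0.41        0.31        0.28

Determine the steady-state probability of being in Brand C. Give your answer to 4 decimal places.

0.3132

Let the stationary distribution be π with π = πP and π_1 + π_2 + π_3 = 1.
π_1 = 0.28·π_1 + 0.26·π_2 + 0.41·π_3
π_2 = 0.43·π_1 + 0.38·π_2 + 0.31·π_3
Solving with the normalization constraint gives π = (0.3132, 0.3737, 0.3130).
So the stationary probability of Brand C is 0.3132.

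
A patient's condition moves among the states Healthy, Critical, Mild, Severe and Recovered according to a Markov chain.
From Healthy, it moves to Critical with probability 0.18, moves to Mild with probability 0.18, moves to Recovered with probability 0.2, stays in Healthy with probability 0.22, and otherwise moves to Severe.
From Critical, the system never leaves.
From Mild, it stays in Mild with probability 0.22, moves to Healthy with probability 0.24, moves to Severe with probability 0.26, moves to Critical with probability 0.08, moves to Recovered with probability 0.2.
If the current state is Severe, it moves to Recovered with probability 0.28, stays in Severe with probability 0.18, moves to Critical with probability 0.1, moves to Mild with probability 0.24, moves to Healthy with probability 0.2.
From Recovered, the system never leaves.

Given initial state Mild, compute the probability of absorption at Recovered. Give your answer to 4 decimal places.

0.6708

Let h(s) be the probability of absorption at Recovered starting from transient state s. Then h(Recovered) = 1 and h(Critical) = 0. By first-step analysis:
h(Healthy) = 0.22·h(Healthy) + 0.18·0 + 0.18·h(Mild) + 0.22·h(Severe) + 0.2·1
h(Mild) = 0.24·h(Healthy) + 0.08·0 + 0.22·h(Mild) + 0.26·h(Severe) + 0.2·1
h(Severe) = 0.2·h(Healthy) + 0.1·0 + 0.24·h(Mild) + 0.18·h(Severe) + 0.28·1
Solving: h(Healthy) = 0.6045, h(Mild) = 0.6708, h(Severe) = 0.6852.
Starting from Mild, the probability is 0.6708.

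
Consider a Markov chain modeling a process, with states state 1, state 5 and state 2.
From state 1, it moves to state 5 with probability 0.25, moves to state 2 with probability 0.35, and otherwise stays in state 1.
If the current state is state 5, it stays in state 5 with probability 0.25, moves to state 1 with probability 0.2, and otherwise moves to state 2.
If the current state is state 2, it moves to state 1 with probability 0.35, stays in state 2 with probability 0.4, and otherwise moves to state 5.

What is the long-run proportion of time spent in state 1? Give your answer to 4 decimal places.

Let the stationary distribution be π with π = πP and π_1 + π_2 + π_3 = 1.
π_1 = 0.4·π_1 + 0.2·π_2 + 0.35·π_3
π_2 = 0.25·π_1 + 0.25·π_2 + 0.25·π_3
Solving with the normalization constraint gives π = (0.3289, 0.2500, 0.4211).
So the stationary probability of state 1 is 0.3289.

0.3289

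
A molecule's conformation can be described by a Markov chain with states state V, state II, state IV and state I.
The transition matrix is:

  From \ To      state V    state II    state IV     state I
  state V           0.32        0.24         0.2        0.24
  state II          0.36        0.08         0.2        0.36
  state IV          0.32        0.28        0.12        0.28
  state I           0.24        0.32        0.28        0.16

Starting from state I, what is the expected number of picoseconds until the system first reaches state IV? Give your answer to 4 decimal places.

Let t(s) be the expected number of picoseconds to first reach state IV from state s, with t(state IV) = 0. Conditioning on the first picosecond:
t(state V) = 1 + 0.32·t(state V) + 0.24·t(state II) + 0.24·t(state I)
t(state II) = 1 + 0.36·t(state V) + 0.08·t(state II) + 0.36·t(state I)
t(state I) = 1 + 0.24·t(state V) + 0.32·t(state II) + 0.16·t(state I)
Solving: t(state V) = 4.5502, t(state II) = 4.5151, t(state I) = 4.2106.
Expected picoseconds from state I to state IV: 4.2106.

4.2106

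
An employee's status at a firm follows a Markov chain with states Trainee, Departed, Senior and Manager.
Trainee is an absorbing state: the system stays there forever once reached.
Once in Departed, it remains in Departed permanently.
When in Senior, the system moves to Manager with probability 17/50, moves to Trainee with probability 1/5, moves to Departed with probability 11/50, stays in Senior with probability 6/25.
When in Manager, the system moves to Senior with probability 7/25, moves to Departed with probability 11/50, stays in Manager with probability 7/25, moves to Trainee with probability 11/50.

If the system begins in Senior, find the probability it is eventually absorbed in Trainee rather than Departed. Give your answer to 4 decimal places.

0.4841

Let h(s) be the probability of absorption at Trainee starting from transient state s. Then h(Trainee) = 1 and h(Departed) = 0. By first-step analysis:
h(Senior) = 0.2·1 + 0.22·0 + 0.24·h(Senior) + 0.34·h(Manager)
h(Manager) = 0.22·1 + 0.22·0 + 0.28·h(Senior) + 0.28·h(Manager)
Solving: h(Senior) = 0.4841, h(Manager) = 0.4938.
Starting from Senior, the probability is 0.4841.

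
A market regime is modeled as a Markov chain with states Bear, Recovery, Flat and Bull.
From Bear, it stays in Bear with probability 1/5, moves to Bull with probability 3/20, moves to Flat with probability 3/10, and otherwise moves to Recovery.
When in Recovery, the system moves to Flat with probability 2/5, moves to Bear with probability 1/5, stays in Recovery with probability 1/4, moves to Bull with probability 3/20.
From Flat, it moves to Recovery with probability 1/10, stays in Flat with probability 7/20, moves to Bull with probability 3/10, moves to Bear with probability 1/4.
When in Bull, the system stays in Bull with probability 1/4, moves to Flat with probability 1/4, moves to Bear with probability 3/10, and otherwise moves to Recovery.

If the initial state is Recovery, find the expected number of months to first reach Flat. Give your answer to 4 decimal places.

2.8302

Let t(s) be the expected number of months to first reach Flat from state s, with t(Flat) = 0. Conditioning on the first month:
t(Bear) = 1 + 0.2·t(Bear) + 0.35·t(Recovery) + 0.15·t(Bull)
t(Recovery) = 1 + 0.2·t(Bear) + 0.25·t(Recovery) + 0.15·t(Bull)
t(Bull) = 1 + 0.3·t(Bear) + 0.2·t(Recovery) + 0.25·t(Bull)
Solving: t(Bear) = 3.1132, t(Recovery) = 2.8302, t(Bull) = 3.3333.
Expected months from Recovery to Flat: 2.8302.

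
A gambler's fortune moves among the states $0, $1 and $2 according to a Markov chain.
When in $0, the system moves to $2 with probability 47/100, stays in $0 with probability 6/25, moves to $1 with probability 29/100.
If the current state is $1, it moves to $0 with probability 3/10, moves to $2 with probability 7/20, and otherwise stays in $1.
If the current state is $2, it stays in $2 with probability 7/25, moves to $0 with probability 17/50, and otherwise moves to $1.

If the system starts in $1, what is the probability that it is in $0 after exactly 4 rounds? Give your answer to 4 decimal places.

0.2966

Propagate the distribution vector 4 rounds from $1.
After 0 rounds: (0.0000, 1.0000, 0.0000)
After 1 round: (0.3000, 0.3500, 0.3500)
After 2 rounds: (0.2960, 0.3425, 0.3615)
After 3 rounds: (0.2967, 0.3431, 0.3602)
After 4 rounds: (0.2966, 0.3430, 0.3604)
P(in $0 after 4 rounds) = 0.2966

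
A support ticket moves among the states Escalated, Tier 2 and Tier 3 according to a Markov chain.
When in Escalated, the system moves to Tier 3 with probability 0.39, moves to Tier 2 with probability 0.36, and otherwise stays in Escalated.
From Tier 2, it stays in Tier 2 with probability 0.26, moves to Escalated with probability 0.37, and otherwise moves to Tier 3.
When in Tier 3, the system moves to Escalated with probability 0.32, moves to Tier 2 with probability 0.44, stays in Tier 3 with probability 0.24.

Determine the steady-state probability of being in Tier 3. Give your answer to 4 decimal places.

Let the stationary distribution be π with π = πP and π_1 + π_2 + π_3 = 1.
π_1 = 0.25·π_1 + 0.37·π_2 + 0.32·π_3
π_2 = 0.36·π_1 + 0.26·π_2 + 0.44·π_3
Solving with the normalization constraint gives π = (0.3155, 0.3515, 0.3330).
So the stationary probability of Tier 3 is 0.3330.

0.3330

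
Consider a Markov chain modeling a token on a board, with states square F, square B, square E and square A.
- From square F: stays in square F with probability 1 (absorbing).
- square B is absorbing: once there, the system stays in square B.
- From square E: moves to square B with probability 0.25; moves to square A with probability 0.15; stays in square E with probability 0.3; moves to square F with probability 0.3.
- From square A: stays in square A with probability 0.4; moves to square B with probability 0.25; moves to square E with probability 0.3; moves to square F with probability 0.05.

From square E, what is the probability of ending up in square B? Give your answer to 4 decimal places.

Let h(s) be the probability of absorption at square B starting from transient state s. Then h(square B) = 1 and h(square F) = 0. By first-step analysis:
h(square E) = 0.3·0 + 0.25·1 + 0.3·h(square E) + 0.15·h(square A)
h(square A) = 0.05·0 + 0.25·1 + 0.3·h(square E) + 0.4·h(square A)
Solving: h(square E) = 0.5000, h(square A) = 0.6667.
Starting from square E, the probability is 0.5000.

0.5000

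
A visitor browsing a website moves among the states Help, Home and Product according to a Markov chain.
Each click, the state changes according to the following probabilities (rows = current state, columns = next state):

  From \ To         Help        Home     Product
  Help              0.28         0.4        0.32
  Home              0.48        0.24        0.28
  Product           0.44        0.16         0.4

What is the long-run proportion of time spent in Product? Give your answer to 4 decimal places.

Let the stationary distribution be π with π = πP and π_1 + π_2 + π_3 = 1.
π_1 = 0.28·π_1 + 0.48·π_2 + 0.44·π_3
π_2 = 0.4·π_1 + 0.24·π_2 + 0.16·π_3
Solving with the normalization constraint gives π = (0.3888, 0.2753, 0.3359).
So the stationary probability of Product is 0.3359.

0.3359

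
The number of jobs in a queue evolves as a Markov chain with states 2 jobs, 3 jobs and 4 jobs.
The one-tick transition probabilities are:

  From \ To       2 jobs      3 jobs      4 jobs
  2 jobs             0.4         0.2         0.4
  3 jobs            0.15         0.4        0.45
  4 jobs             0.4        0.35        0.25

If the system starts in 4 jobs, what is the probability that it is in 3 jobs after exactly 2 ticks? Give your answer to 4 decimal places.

Sum over the intermediate state after 1 tick:
P = P(4 jobs→2 jobs)·P(2 jobs→3 jobs) + P(4 jobs→3 jobs)·P(3 jobs→3 jobs) + P(4 jobs→4 jobs)·P(4 jobs→3 jobs)
  = 0.4×0.2 + 0.35×0.4 + 0.25×0.35
  = 0.0800 + 0.1400 + 0.0875 = 0.3075

0.3075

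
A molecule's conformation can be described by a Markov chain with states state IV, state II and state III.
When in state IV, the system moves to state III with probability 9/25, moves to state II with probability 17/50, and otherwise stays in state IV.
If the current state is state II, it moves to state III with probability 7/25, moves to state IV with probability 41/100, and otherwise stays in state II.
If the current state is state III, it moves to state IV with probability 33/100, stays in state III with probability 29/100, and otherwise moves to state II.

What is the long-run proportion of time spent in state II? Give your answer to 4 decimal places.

Let the stationary distribution be π with π = πP and π_1 + π_2 + π_3 = 1.
π_1 = 0.3·π_1 + 0.41·π_2 + 0.33·π_3
π_2 = 0.34·π_1 + 0.31·π_2 + 0.38·π_3
Solving with the normalization constraint gives π = (0.3470, 0.3422, 0.3109).
So the stationary probability of state II is 0.3422.

0.3422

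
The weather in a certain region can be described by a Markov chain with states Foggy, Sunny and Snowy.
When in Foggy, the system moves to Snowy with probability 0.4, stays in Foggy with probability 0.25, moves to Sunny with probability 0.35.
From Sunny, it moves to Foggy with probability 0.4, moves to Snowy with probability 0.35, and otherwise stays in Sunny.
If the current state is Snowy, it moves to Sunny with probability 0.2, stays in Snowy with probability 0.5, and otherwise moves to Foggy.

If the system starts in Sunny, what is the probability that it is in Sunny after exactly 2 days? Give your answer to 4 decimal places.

Sum over the intermediate state after 1 day:
P = P(Sunny→Foggy)·P(Foggy→Sunny) + P(Sunny→Sunny)·P(Sunny→Sunny) + P(Sunny→Snowy)·P(Snowy→Sunny)
  = 0.4×0.35 + 0.25×0.25 + 0.35×0.2
  = 0.1400 + 0.0625 + 0.0700 = 0.2725

0.2725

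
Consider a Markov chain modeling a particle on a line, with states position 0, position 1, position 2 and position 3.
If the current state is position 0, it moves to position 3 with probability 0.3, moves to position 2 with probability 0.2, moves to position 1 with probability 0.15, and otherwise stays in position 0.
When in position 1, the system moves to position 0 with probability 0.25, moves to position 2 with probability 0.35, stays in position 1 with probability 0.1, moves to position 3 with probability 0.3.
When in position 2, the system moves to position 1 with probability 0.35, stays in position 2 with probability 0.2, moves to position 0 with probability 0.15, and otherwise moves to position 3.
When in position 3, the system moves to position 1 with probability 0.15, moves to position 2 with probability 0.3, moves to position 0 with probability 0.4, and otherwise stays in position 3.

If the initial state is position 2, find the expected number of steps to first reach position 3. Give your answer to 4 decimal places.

Let t(s) be the expected number of steps to first reach position 3 from state s, with t(position 3) = 0. Conditioning on the first step:
t(position 0) = 1 + 0.35·t(position 0) + 0.15·t(position 1) + 0.2·t(position 2)
t(position 1) = 1 + 0.25·t(position 0) + 0.1·t(position 1) + 0.35·t(position 2)
t(position 2) = 1 + 0.15·t(position 0) + 0.35·t(position 1) + 0.2·t(position 2)
Solving: t(position 0) = 3.3333, t(position 1) = 3.3333, t(position 2) = 3.3333.
Expected steps from position 2 to position 3: 3.3333.

3.3333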